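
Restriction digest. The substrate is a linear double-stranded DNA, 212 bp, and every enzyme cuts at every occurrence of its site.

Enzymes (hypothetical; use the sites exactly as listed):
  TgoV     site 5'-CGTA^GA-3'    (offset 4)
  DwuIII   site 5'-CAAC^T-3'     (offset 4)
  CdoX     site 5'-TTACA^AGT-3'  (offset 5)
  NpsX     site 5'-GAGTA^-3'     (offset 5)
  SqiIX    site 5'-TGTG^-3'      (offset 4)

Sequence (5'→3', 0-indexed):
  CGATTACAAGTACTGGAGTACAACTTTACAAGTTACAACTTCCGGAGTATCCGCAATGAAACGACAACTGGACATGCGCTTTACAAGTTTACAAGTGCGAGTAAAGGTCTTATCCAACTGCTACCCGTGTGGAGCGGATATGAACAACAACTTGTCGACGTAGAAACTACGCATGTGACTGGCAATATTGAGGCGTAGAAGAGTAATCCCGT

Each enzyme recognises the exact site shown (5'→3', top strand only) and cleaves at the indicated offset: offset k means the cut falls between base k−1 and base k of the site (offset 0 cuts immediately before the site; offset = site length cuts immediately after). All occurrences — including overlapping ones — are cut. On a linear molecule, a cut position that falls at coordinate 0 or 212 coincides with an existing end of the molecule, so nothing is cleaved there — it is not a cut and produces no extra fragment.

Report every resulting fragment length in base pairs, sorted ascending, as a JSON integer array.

[4,6,7,8,8,8,9,10,10,11,12,13,15,15,17,19,20,20]

Scan for sites:
  TgoV (CGTAGA, off=4): starts [158, 193] → cuts [162, 197]
  DwuIII (CAACT, off=4): starts [20, 35, 64, 114, 147] → cuts [24, 39, 68, 118, 151]
  CdoX (TTACAAGT, off=5): starts [3, 25, 80, 88] → cuts [8, 30, 85, 93]
  NpsX (GAGTA, off=5): starts [15, 44, 98, 200] → cuts [20, 49, 103, 205]
  SqiIX (TGTG, off=4): starts [127, 173] → cuts [131, 177]

All cut coordinates (distinct, sorted): [8, 20, 24, 30, 39, 49, 68, 85, 93, 103, 118, 131, 151, 162, 177, 197, 205]

Fragments:
  [0,8): 8 bp
  [8,20): 12 bp
  [20,24): 4 bp
  [24,30): 6 bp
  [30,39): 9 bp
  [39,49): 10 bp
  [49,68): 19 bp
  [68,85): 17 bp
  [85,93): 8 bp
  [93,103): 10 bp
  [103,118): 15 bp
  [118,131): 13 bp
  [131,151): 20 bp
  [151,162): 11 bp
  [162,177): 15 bp
  [177,197): 20 bp
  [197,205): 8 bp
  [205,212): 7 bp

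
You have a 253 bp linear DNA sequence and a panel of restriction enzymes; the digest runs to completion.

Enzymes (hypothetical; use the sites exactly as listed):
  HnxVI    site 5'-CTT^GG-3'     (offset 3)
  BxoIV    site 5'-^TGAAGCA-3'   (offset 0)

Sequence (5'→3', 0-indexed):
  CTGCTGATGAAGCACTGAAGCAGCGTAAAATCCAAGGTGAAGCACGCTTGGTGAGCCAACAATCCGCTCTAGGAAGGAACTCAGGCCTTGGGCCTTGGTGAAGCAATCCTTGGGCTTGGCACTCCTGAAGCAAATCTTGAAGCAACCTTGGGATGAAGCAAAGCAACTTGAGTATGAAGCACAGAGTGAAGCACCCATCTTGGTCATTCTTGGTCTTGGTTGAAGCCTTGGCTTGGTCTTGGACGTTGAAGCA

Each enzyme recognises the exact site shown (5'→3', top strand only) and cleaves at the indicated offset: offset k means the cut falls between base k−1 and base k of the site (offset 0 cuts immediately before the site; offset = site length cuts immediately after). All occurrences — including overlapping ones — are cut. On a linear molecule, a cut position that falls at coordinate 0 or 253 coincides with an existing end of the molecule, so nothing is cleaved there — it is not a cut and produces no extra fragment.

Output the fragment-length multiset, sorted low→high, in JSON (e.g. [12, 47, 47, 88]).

[2,4,5,6,6,6,6,7,7,7,8,8,10,12,12,12,12,12,13,15,21,22,40]

Site scan:
  HnxVI (CTTGG, off=3): starts [46, 86, 93, 108, 114, 146, 198, 208, 214, 226, 231, 237] → cuts [49, 89, 96, 111, 117, 149, 201, 211, 217, 229, 234, 240]
  BxoIV (TGAAGCA, off=0): starts [7, 15, 37, 98, 125, 137, 153, 174, 186, 246] → cuts [7, 15, 37, 98, 125, 137, 153, 174, 186, 246]

Pooled cuts: [7, 15, 37, 49, 89, 96, 98, 111, 117, 125, 137, 149, 153, 174, 186, 201, 211, 217, 229, 234, 240, 246]

Fragments:
  [0,7): 7 bp
  [7,15): 8 bp
  [15,37): 22 bp
  [37,49): 12 bp
  [49,89): 40 bp
  [89,96): 7 bp
  [96,98): 2 bp
  [98,111): 13 bp
  [111,117): 6 bp
  [117,125): 8 bp
  [125,137): 12 bp
  [137,149): 12 bp
  [149,153): 4 bp
  [153,174): 21 bp
  [174,186): 12 bp
  [186,201): 15 bp
  [201,211): 10 bp
  [211,217): 6 bp
  [217,229): 12 bp
  [229,234): 5 bp
  [234,240): 6 bp
  [240,246): 6 bp
  [246,253): 7 bp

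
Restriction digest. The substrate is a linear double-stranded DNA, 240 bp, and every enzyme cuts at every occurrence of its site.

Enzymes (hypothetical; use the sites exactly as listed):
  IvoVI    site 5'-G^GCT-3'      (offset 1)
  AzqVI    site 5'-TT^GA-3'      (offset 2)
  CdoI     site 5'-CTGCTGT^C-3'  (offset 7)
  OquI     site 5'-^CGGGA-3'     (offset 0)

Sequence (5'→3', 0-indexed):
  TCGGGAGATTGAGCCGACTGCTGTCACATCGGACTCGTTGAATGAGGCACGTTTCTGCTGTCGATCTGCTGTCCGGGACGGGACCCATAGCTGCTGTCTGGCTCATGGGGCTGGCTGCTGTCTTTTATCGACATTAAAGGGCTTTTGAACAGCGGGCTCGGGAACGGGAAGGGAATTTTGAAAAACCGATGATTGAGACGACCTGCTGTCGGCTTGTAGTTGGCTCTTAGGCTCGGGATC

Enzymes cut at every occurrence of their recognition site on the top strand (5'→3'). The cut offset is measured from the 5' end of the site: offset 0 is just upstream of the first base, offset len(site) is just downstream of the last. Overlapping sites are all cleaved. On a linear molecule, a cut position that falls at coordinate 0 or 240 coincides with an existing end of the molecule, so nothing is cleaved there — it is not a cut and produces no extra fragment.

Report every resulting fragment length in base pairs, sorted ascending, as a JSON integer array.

[1,1,2,3,3,3,4,5,6,6,7,8,8,9,9,9,11,11,14,15,15,15,15,19,19,22]

Scan for sites:
  IvoVI GGCT/1: at [99, 108, 112, 139, 154, 210, 221, 229] ⇒ [100, 109, 113, 140, 155, 211, 222, 230]
  AzqVI TTGA/2: at [8, 37, 144, 177, 192] ⇒ [10, 39, 146, 179, 194]
  CdoI CTGCTGTC/7: at [17, 54, 65, 90, 114, 202] ⇒ [24, 61, 72, 97, 121, 209]
  OquI CGGGA/0: at [1, 73, 78, 158, 164, 233] ⇒ [1, 73, 78, 158, 164, 233]

All cut coordinates (distinct, sorted): [1, 10, 24, 39, 61, 72, 73, 78, 97, 100, 109, 113, 121, 140, 146, 155, 158, 164, 179, 194, 209, 211, 222, 230, 233]

Fragments:
  [0,1): 1 bp
  [1,10): 9 bp
  [10,24): 14 bp
  [24,39): 15 bp
  [39,61): 22 bp
  [61,72): 11 bp
  [72,73): 1 bp
  [73,78): 5 bp
  [78,97): 19 bp
  [97,100): 3 bp
  [100,109): 9 bp
  [109,113): 4 bp
  [113,121): 8 bp
  [121,140): 19 bp
  [140,146): 6 bp
  [146,155): 9 bp
  [155,158): 3 bp
  [158,164): 6 bp
  [164,179): 15 bp
  [179,194): 15 bp
  [194,209): 15 bp
  [209,211): 2 bp
  [211,222): 11 bp
  [222,230): 8 bp
  [230,233): 3 bp
  [233,240): 7 bp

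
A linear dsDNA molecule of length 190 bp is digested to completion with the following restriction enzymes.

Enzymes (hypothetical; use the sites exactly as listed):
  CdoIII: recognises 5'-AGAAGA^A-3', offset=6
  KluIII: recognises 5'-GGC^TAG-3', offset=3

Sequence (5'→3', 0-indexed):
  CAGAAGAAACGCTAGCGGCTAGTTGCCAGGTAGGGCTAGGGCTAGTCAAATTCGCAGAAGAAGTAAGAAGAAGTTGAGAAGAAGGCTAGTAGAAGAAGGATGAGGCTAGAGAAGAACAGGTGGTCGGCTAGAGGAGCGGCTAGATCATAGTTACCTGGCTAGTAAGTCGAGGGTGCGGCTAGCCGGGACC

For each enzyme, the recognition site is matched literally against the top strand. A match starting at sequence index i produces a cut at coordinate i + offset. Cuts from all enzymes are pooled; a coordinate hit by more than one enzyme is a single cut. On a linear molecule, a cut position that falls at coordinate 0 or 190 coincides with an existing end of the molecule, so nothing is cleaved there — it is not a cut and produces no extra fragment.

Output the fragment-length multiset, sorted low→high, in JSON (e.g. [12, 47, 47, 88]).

[4,6,7,9,10,10,10,11,11,12,12,13,17,19,19,20]

Site scan:
  CdoIII AGAAGAA/6: at [1, 55, 65, 76, 90, 109] ⇒ [7, 61, 71, 82, 96, 115]
  KluIII GGCTAG/3: at [16, 33, 39, 83, 103, 125, 137, 156, 176] ⇒ [19, 36, 42, 86, 106, 128, 140, 159, 179]

Pooled cuts: [7, 19, 36, 42, 61, 71, 82, 86, 96, 106, 115, 128, 140, 159, 179]

Fragment lengths:
  [0,7): 7 bp
  [7,19): 12 bp
  [19,36): 17 bp
  [36,42): 6 bp
  [42,61): 19 bp
  [61,71): 10 bp
  [71,82): 11 bp
  [82,86): 4 bp
  [86,96): 10 bp
  [96,106): 10 bp
  [106,115): 9 bp
  [115,128): 13 bp
  [128,140): 12 bp
  [140,159): 19 bp
  [159,179): 20 bp
  [179,190): 11 bp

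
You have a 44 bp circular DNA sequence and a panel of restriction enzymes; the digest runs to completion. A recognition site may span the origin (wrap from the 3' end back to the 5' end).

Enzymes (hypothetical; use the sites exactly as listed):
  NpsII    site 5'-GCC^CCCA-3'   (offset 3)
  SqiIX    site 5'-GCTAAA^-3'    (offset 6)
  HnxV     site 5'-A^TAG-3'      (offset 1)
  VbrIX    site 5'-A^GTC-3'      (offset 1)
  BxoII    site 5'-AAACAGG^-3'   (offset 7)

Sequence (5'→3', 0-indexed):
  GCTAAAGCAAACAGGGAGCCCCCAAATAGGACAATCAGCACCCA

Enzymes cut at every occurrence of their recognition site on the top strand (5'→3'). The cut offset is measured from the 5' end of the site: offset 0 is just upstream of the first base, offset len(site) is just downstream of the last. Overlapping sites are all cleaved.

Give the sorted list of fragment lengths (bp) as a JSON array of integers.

Scan for sites:
  NpsII GCCCCCA/3: at [17] ⇒ [20]
  SqiIX GCTAAA/6: at [0] ⇒ [6]
  HnxV ATAG/1: at [25] ⇒ [26]
  VbrIX (AGTC, off=1): no sites
  BxoII AAACAGG/7: at [8] ⇒ [15]

Pooled cuts: [6, 15, 20, 26]

Fragment lengths:
  6→15: 9 bp
  15→20: 5 bp
  20→26: 6 bp
  26→6 (wrap): 44-26+6 = 24 bp

[5,6,9,24]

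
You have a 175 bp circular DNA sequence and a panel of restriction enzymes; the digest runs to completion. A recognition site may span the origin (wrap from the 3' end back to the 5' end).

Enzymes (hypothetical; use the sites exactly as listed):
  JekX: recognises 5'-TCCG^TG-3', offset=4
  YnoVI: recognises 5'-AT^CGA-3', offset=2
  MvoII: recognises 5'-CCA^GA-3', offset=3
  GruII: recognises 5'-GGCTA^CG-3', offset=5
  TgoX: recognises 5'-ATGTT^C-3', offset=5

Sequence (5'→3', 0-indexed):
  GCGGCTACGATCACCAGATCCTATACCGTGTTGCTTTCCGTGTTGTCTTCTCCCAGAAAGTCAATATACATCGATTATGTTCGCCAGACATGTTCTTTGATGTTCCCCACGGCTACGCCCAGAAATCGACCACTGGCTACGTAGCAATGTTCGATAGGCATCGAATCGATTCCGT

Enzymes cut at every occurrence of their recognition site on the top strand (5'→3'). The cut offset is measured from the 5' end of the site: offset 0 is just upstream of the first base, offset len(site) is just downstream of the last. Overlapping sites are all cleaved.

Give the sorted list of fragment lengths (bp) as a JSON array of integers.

[5,5,5,6,8,8,8,9,10,10,10,11,12,13,15,16,24]

Per-enzyme occurrences:
  JekX TCCGTG/4: at [36, 170] ⇒ [40, 174]
  YnoVI ATCGA/2: at [69, 124, 159, 164] ⇒ [71, 126, 161, 166]
  MvoII CCAGA/3: at [13, 52, 83, 118] ⇒ [16, 55, 86, 121]
  GruII GGCTACG/5: at [2, 110, 134] ⇒ [7, 115, 139]
  TgoX ATGTTC/5: at [76, 89, 99, 146] ⇒ [81, 94, 104, 151]

Pooled cuts: [7, 16, 40, 55, 71, 81, 86, 94, 104, 115, 121, 126, 139, 151, 161, 166, 174]

Fragment lengths:
  7→16: 9 bp
  16→40: 24 bp
  40→55: 15 bp
  55→71: 16 bp
  71→81: 10 bp
  81→86: 5 bp
  86→94: 8 bp
  94→104: 10 bp
  104→115: 11 bp
  115→121: 6 bp
  121→126: 5 bp
  126→139: 13 bp
  139→151: 12 bp
  151→161: 10 bp
  161→166: 5 bp
  166→174: 8 bp
  174→7 (wrap): 175-174+7 = 8 bp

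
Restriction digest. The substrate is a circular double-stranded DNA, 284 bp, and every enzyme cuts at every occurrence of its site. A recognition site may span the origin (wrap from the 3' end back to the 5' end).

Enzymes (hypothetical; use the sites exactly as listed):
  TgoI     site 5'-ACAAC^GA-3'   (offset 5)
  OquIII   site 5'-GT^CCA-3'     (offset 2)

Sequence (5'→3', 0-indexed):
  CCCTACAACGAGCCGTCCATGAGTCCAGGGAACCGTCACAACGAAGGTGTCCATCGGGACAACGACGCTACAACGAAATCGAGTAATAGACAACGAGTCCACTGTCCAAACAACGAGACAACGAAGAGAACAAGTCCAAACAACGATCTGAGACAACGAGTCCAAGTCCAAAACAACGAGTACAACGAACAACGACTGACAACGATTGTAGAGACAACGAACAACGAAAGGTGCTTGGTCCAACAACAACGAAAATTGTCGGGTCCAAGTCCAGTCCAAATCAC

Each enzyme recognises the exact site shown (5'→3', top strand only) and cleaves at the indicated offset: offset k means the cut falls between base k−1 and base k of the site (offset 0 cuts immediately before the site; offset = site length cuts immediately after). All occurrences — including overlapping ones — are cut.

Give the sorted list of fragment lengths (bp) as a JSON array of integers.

[4,4,5,6,6,7,7,7,7,8,8,8,9,9,9,10,10,11,11,13,13,13,14,14,15,18,18,20]

Per-enzyme occurrences:
  TgoI (ACAACGA, off=5): starts [4, 37, 58, 69, 89, 109, 117, 139, 152, 172, 181, 188, 198, 213, 220, 245] → cuts [9, 42, 63, 74, 94, 114, 122, 144, 157, 177, 186, 193, 203, 218, 225, 250]
  OquIII (GTCCA, off=2): starts [14, 22, 48, 96, 103, 133, 159, 165, 237, 262, 268, 273] → cuts [16, 24, 50, 98, 105, 135, 161, 167, 239, 264, 270, 275]

All cut coordinates (distinct, sorted): [9, 16, 24, 42, 50, 63, 74, 94, 98, 105, 114, 122, 135, 144, 157, 161, 167, 177, 186, 193, 203, 218, 225, 239, 250, 264, 270, 275]

Fragments:
  9→16: 7 bp
  16→24: 8 bp
  24→42: 18 bp
  42→50: 8 bp
  50→63: 13 bp
  63→74: 11 bp
  74→94: 20 bp
  94→98: 4 bp
  98→105: 7 bp
  105→114: 9 bp
  114→122: 8 bp
  122→135: 13 bp
  135→144: 9 bp
  144→157: 13 bp
  157→161: 4 bp
  161→167: 6 bp
  167→177: 10 bp
  177→186: 9 bp
  186→193: 7 bp
  193→203: 10 bp
  203→218: 15 bp
  218→225: 7 bp
  225→239: 14 bp
  239→250: 11 bp
  250→264: 14 bp
  264→270: 6 bp
  270→275: 5 bp
  275→9 (wrap): 284-275+9 = 18 bp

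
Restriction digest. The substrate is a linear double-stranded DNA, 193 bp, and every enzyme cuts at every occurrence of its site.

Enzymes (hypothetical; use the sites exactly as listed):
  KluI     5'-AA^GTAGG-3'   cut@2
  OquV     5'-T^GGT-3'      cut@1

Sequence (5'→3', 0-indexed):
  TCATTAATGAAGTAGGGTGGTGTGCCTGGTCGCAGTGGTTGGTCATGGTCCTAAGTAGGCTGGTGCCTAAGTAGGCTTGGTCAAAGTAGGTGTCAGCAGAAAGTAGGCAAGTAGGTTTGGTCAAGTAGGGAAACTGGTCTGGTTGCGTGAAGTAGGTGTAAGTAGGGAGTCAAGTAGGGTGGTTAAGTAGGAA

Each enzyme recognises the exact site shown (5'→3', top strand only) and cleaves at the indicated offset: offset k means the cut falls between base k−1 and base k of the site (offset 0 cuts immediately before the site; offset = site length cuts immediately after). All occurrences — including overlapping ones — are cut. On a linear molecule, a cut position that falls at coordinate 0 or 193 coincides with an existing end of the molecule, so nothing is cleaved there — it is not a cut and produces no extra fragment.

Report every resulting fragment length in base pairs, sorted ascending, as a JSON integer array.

Scan for sites:
  KluI AAGTAGG/2: at [9, 52, 68, 83, 100, 108, 122, 149, 159, 171, 184] ⇒ [11, 54, 70, 85, 102, 110, 124, 151, 161, 173, 186]
  OquV TGGT/1: at [17, 26, 35, 39, 45, 60, 77, 117, 134, 139, 179] ⇒ [18, 27, 36, 40, 46, 61, 78, 118, 135, 140, 180]

All cut coordinates (distinct, sorted): [11, 18, 27, 36, 40, 46, 54, 61, 70, 78, 85, 102, 110, 118, 124, 135, 140, 151, 161, 173, 180, 186]

Fragment lengths:
  [0,11): 11 bp
  [11,18): 7 bp
  [18,27): 9 bp
  [27,36): 9 bp
  [36,40): 4 bp
  [40,46): 6 bp
  [46,54): 8 bp
  [54,61): 7 bp
  [61,70): 9 bp
  [70,78): 8 bp
  [78,85): 7 bp
  [85,102): 17 bp
  [102,110): 8 bp
  [110,118): 8 bp
  [118,124): 6 bp
  [124,135): 11 bp
  [135,140): 5 bp
  [140,151): 11 bp
  [151,161): 10 bp
  [161,173): 12 bp
  [173,180): 7 bp
  [180,186): 6 bp
  [186,193): 7 bp

[4,5,6,6,6,7,7,7,7,7,8,8,8,8,9,9,9,10,11,11,11,12,17]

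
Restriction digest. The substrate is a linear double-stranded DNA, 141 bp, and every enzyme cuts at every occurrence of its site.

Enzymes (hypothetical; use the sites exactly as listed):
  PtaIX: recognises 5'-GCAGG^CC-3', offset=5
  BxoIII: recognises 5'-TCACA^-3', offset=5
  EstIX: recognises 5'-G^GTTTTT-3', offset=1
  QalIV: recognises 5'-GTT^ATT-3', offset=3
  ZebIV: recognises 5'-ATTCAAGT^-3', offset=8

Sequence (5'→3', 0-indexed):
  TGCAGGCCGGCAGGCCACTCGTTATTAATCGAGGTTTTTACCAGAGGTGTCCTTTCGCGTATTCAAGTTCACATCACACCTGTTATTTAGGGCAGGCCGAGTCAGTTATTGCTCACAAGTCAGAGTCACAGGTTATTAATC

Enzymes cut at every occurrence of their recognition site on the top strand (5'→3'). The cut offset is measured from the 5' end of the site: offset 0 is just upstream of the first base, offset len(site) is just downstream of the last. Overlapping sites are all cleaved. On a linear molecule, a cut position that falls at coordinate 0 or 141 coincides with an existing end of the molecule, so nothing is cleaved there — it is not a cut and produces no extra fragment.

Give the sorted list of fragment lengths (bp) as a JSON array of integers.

Scan for sites:
  PtaIX GCAGGCC/5: at [1, 9, 91] ⇒ [6, 14, 96]
  BxoIII TCACA/5: at [68, 73, 112, 125] ⇒ [73, 78, 117, 130]
  EstIX GGTTTTT/1: at [32] ⇒ [33]
  QalIV GTTATT/3: at [20, 81, 104, 131] ⇒ [23, 84, 107, 134]
  ZebIV ATTCAAGT/8: at [60] ⇒ [68]

Pooled cuts: [6, 14, 23, 33, 68, 73, 78, 84, 96, 107, 117, 130, 134]

Fragments:
  [0,6): 6 bp
  [6,14): 8 bp
  [14,23): 9 bp
  [23,33): 10 bp
  [33,68): 35 bp
  [68,73): 5 bp
  [73,78): 5 bp
  [78,84): 6 bp
  [84,96): 12 bp
  [96,107): 11 bp
  [107,117): 10 bp
  [117,130): 13 bp
  [130,134): 4 bp
  [134,141): 7 bp

[4,5,5,6,6,7,8,9,10,10,11,12,13,35]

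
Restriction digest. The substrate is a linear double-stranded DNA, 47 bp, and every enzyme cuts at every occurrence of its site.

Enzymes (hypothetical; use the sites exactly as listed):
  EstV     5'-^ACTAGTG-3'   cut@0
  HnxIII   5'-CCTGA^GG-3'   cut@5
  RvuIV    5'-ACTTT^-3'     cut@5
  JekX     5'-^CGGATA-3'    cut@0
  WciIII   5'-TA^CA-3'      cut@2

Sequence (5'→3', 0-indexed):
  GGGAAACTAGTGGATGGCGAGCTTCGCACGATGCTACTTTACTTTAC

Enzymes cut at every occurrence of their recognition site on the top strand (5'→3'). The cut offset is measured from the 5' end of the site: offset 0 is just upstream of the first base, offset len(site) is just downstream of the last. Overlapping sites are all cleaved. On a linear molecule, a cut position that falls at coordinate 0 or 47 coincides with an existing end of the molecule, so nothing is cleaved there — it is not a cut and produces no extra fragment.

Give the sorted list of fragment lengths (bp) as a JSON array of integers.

[2,5,5,35]

Scan for sites:
  EstV ACTAGTG/0: at [5] ⇒ [5]
  HnxIII (CCTGAGG, off=5): no sites
  RvuIV ACTTT/5: at [35, 40] ⇒ [40, 45]
  JekX (CGGATA, off=0): no sites
  WciIII (TACA, off=2): no sites

All cut coordinates (distinct, sorted): [5, 40, 45]

Fragment lengths:
  [0,5): 5 bp
  [5,40): 35 bp
  [40,45): 5 bp
  [45,47): 2 bp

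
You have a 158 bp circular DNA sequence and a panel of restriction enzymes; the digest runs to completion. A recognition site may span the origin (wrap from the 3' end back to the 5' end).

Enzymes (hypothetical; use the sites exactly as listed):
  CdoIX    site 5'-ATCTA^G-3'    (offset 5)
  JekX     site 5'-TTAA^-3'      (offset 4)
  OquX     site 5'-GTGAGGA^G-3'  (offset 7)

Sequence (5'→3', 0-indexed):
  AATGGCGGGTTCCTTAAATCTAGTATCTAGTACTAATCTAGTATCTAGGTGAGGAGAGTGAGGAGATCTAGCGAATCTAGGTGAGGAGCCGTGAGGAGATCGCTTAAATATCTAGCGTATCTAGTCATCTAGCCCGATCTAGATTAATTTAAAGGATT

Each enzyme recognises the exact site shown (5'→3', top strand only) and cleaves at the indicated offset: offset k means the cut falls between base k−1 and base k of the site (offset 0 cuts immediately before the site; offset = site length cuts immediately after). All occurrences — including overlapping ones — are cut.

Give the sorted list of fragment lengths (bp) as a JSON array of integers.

Site scan:
  CdoIX (ATCTAG, off=5): starts [17, 24, 35, 42, 65, 74, 109, 118, 126, 136] → cuts [22, 29, 40, 47, 70, 79, 114, 123, 131, 141]
  JekX (TTAA, off=4): starts [13, 103, 143, 148, 156] → cuts [2, 17, 107, 147, 152]
  OquX (GTGAGGAG, off=7): starts [48, 57, 80, 90] → cuts [55, 64, 87, 97]

Pooled cuts: [2, 17, 22, 29, 40, 47, 55, 64, 70, 79, 87, 97, 107, 114, 123, 131, 141, 147, 152]

Fragments:
  2→17: 15 bp
  17→22: 5 bp
  22→29: 7 bp
  29→40: 11 bp
  40→47: 7 bp
  47→55: 8 bp
  55→64: 9 bp
  64→70: 6 bp
  70→79: 9 bp
  79→87: 8 bp
  87→97: 10 bp
  97→107: 10 bp
  107→114: 7 bp
  114→123: 9 bp
  123→131: 8 bp
  131→141: 10 bp
  141→147: 6 bp
  147→152: 5 bp
  152→2 (wrap): 158-152+2 = 8 bp

[5,5,6,6,7,7,7,8,8,8,8,9,9,9,10,10,10,11,15]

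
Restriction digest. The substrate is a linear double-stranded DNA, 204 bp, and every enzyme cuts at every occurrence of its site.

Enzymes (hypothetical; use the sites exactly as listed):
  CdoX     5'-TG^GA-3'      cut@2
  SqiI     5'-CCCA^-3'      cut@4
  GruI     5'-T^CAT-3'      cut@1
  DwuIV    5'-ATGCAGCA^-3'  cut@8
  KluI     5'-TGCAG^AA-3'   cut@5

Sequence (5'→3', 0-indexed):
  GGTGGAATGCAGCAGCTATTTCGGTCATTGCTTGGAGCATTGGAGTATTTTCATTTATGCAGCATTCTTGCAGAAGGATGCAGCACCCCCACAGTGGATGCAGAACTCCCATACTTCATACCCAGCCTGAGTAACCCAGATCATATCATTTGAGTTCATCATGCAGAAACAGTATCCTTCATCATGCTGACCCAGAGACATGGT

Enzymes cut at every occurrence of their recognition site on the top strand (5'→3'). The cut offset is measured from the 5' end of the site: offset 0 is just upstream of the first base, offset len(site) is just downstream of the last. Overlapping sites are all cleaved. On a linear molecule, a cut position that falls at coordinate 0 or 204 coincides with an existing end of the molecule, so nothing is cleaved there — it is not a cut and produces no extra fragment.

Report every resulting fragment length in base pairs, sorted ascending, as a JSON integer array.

Scan for sites:
  CdoX (TGGA, off=2): starts [2, 32, 40, 94] → cuts [4, 34, 42, 96]
  SqiI (CCCA, off=4): starts [87, 107, 120, 134, 190] → cuts [91, 111, 124, 138, 194]
  GruI (TCAT, off=1): starts [24, 50, 115, 140, 145, 155, 158, 178, 181] → cuts [25, 51, 116, 141, 146, 156, 159, 179, 182]
  DwuIV (ATGCAGCA, off=8): starts [6, 56, 77] → cuts [14, 64, 85]
  KluI (TGCAGAA, off=5): starts [68, 98, 161] → cuts [73, 103, 166]

Pooled cuts: [4, 14, 25, 34, 42, 51, 64, 73, 85, 91, 96, 103, 111, 116, 124, 138, 141, 146, 156, 159, 166, 179, 182, 194]

Fragments:
  [0,4): 4 bp
  [4,14): 10 bp
  [14,25): 11 bp
  [25,34): 9 bp
  [34,42): 8 bp
  [42,51): 9 bp
  [51,64): 13 bp
  [64,73): 9 bp
  [73,85): 12 bp
  [85,91): 6 bp
  [91,96): 5 bp
  [96,103): 7 bp
  [103,111): 8 bp
  [111,116): 5 bp
  [116,124): 8 bp
  [124,138): 14 bp
  [138,141): 3 bp
  [141,146): 5 bp
  [146,156): 10 bp
  [156,159): 3 bp
  [159,166): 7 bp
  [166,179): 13 bp
  [179,182): 3 bp
  [182,194): 12 bp
  [194,204): 10 bp

[3,3,3,4,5,5,5,6,7,7,8,8,8,9,9,9,10,10,10,11,12,12,13,13,14]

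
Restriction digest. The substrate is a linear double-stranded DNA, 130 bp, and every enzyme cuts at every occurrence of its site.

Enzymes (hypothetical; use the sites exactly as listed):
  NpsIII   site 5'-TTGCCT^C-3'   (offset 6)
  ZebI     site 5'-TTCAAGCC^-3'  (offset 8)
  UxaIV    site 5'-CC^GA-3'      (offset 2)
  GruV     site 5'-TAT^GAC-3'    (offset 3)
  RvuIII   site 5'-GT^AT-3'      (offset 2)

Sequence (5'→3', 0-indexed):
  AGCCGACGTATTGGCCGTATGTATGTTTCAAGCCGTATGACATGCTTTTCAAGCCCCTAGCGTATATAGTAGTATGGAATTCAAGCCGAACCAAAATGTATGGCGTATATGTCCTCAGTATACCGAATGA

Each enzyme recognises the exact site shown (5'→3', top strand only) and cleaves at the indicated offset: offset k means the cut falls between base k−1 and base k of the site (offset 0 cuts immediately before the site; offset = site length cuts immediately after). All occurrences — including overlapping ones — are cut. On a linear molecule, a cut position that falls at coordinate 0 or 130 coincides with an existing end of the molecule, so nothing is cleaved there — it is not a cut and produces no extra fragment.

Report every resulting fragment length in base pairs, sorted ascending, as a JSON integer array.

Site scan:
  NpsIII (TTGCCTC, off=6): no sites
  ZebI (TTCAAGCC, off=8): starts [26, 47, 79] → cuts [34, 55, 87]
  UxaIV (CCGA, off=2): starts [2, 85, 122] → cuts [4, 87, 124]
  GruV (TATGAC, off=3): starts [35] → cuts [38]
  RvuIII (GTAT, off=2): starts [7, 16, 20, 34, 61, 71, 97, 104, 117] → cuts [9, 18, 22, 36, 63, 73, 99, 106, 119]

Pooled cuts: [4, 9, 18, 22, 34, 36, 38, 55, 63, 73, 87, 99, 106, 119, 124]

Fragments:
  [0,4): 4 bp
  [4,9): 5 bp
  [9,18): 9 bp
  [18,22): 4 bp
  [22,34): 12 bp
  [34,36): 2 bp
  [36,38): 2 bp
  [38,55): 17 bp
  [55,63): 8 bp
  [63,73): 10 bp
  [73,87): 14 bp
  [87,99): 12 bp
  [99,106): 7 bp
  [106,119): 13 bp
  [119,124): 5 bp
  [124,130): 6 bp

[2,2,4,4,5,5,6,7,8,9,10,12,12,13,14,17]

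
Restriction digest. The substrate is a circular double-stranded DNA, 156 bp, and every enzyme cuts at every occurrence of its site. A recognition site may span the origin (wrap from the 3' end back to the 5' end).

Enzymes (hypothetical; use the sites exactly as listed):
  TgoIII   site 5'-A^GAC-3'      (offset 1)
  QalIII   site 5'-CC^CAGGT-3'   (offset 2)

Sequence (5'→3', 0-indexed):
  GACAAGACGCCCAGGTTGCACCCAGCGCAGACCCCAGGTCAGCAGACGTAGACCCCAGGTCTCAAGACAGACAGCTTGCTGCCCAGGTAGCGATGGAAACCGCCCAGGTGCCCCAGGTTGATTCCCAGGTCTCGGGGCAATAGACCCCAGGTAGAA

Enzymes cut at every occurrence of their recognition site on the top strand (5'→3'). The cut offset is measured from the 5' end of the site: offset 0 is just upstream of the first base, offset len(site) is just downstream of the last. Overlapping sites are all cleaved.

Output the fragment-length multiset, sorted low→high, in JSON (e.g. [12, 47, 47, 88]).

Scan for sites:
  TgoIII (AGAC, off=1): starts [4, 28, 43, 49, 64, 68, 141, 155] → cuts [0, 5, 29, 44, 50, 65, 69, 142]
  QalIII (CCCAGGT, off=2): starts [9, 32, 53, 81, 102, 111, 123, 145] → cuts [11, 34, 55, 83, 104, 113, 125, 147]

All cut coordinates (distinct, sorted): [0, 5, 11, 29, 34, 44, 50, 55, 65, 69, 83, 104, 113, 125, 142, 147]

Fragment lengths:
  0→5: 5 bp
  5→11: 6 bp
  11→29: 18 bp
  29→34: 5 bp
  34→44: 10 bp
  44→50: 6 bp
  50→55: 5 bp
  55→65: 10 bp
  65→69: 4 bp
  69→83: 14 bp
  83→104: 21 bp
  104→113: 9 bp
  113→125: 12 bp
  125→142: 17 bp
  142→147: 5 bp
  147→0 (wrap): 156-147+0 = 9 bp

[4,5,5,5,5,6,6,9,9,10,10,12,14,17,18,21]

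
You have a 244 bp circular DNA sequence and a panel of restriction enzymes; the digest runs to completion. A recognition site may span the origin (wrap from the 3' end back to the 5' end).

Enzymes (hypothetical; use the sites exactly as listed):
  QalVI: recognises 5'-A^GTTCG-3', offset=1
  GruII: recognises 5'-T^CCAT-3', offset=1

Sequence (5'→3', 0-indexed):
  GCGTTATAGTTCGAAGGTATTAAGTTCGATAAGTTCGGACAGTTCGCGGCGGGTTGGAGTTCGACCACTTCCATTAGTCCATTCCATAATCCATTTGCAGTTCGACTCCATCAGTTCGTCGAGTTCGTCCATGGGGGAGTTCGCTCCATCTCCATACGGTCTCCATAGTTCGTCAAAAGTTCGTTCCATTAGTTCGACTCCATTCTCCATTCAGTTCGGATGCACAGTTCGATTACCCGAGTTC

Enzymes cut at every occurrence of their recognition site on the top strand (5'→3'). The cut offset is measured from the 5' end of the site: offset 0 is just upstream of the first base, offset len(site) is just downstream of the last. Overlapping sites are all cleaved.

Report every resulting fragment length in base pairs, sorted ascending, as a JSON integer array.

Site scan:
  QalVI (AGTTCG, off=1): starts [7, 22, 31, 40, 57, 98, 112, 121, 137, 166, 177, 190, 212, 225, 239] → cuts [8, 23, 32, 41, 58, 99, 113, 122, 138, 167, 178, 191, 213, 226, 240]
  GruII (TCCAT, off=1): starts [69, 77, 82, 89, 106, 127, 144, 150, 161, 184, 198, 205] → cuts [70, 78, 83, 90, 107, 128, 145, 151, 162, 185, 199, 206]

All cut coordinates (distinct, sorted): [8, 23, 32, 41, 58, 70, 78, 83, 90, 99, 107, 113, 122, 128, 138, 145, 151, 162, 167, 178, 185, 191, 199, 206, 213, 226, 240]

Fragments:
  8→23: 15 bp
  23→32: 9 bp
  32→41: 9 bp
  41→58: 17 bp
  58→70: 12 bp
  70→78: 8 bp
  78→83: 5 bp
  83→90: 7 bp
  90→99: 9 bp
  99→107: 8 bp
  107→113: 6 bp
  113→122: 9 bp
  122→128: 6 bp
  128→138: 10 bp
  138→145: 7 bp
  145→151: 6 bp
  151→162: 11 bp
  162→167: 5 bp
  167→178: 11 bp
  178→185: 7 bp
  185→191: 6 bp
  191→199: 8 bp
  199→206: 7 bp
  206→213: 7 bp
  213→226: 13 bp
  226→240: 14 bp
  240→8 (wrap): 244-240+8 = 12 bp

[5,5,6,6,6,6,7,7,7,7,7,8,8,8,9,9,9,9,10,11,11,12,12,13,14,15,17]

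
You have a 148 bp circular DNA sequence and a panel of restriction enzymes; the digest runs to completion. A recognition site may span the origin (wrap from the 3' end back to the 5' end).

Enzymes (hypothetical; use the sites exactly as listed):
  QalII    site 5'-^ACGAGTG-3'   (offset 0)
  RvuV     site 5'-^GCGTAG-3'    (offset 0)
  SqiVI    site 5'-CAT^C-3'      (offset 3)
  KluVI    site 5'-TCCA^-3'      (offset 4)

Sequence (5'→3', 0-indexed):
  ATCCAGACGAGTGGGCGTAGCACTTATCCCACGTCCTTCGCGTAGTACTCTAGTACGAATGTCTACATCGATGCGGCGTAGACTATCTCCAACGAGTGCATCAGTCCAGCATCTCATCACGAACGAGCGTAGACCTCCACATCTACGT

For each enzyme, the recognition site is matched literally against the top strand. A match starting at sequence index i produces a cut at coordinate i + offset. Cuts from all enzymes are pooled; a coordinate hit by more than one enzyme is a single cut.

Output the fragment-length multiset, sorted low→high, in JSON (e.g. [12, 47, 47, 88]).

Site scan:
  QalII ACGAGTG/0: at [6, 91] ⇒ [6, 91]
  RvuV GCGTAG/0: at [14, 39, 75, 126] ⇒ [14, 39, 75, 126]
  SqiVI CATC/3: at [65, 98, 109, 114, 139] ⇒ [68, 101, 112, 117, 142]
  KluVI TCCA/4: at [1, 87, 104, 135] ⇒ [5, 91, 108, 139]

All cut coordinates (distinct, sorted): [5, 6, 14, 39, 68, 75, 91, 101, 108, 112, 117, 126, 139, 142]

Fragments:
  5→6: 1 bp
  6→14: 8 bp
  14→39: 25 bp
  39→68: 29 bp
  68→75: 7 bp
  75→91: 16 bp
  91→101: 10 bp
  101→108: 7 bp
  108→112: 4 bp
  112→117: 5 bp
  117→126: 9 bp
  126→139: 13 bp
  139→142: 3 bp
  142→5 (wrap): 148-142+5 = 11 bp

[1,3,4,5,7,7,8,9,10,11,13,16,25,29]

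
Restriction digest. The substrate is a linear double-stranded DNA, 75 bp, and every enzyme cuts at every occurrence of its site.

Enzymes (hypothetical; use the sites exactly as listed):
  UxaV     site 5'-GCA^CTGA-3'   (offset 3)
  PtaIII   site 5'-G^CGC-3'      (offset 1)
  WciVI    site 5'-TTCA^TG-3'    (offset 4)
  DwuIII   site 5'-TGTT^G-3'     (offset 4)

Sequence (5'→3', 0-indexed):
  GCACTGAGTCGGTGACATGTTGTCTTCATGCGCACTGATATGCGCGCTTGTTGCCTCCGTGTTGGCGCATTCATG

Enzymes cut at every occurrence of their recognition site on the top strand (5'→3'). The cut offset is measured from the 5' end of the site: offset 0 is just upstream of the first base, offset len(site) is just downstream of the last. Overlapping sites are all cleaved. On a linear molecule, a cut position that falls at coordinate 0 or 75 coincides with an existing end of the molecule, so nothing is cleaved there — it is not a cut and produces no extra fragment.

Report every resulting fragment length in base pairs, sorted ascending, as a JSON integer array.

Site scan:
  UxaV (GCACTGA, off=3): starts [0, 31] → cuts [3, 34]
  PtaIII (GCGC, off=1): starts [29, 41, 43, 64] → cuts [30, 42, 44, 65]
  WciVI (TTCATG, off=4): starts [24, 69] → cuts [28, 73]
  DwuIII (TGTTG, off=4): starts [17, 48, 59] → cuts [21, 52, 63]

All cut coordinates (distinct, sorted): [3, 21, 28, 30, 34, 42, 44, 52, 63, 65, 73]

Fragment lengths:
  [0,3): 3 bp
  [3,21): 18 bp
  [21,28): 7 bp
  [28,30): 2 bp
  [30,34): 4 bp
  [34,42): 8 bp
  [42,44): 2 bp
  [44,52): 8 bp
  [52,63): 11 bp
  [63,65): 2 bp
  [65,73): 8 bp
  [73,75): 2 bp

[2,2,2,2,3,4,7,8,8,8,11,18]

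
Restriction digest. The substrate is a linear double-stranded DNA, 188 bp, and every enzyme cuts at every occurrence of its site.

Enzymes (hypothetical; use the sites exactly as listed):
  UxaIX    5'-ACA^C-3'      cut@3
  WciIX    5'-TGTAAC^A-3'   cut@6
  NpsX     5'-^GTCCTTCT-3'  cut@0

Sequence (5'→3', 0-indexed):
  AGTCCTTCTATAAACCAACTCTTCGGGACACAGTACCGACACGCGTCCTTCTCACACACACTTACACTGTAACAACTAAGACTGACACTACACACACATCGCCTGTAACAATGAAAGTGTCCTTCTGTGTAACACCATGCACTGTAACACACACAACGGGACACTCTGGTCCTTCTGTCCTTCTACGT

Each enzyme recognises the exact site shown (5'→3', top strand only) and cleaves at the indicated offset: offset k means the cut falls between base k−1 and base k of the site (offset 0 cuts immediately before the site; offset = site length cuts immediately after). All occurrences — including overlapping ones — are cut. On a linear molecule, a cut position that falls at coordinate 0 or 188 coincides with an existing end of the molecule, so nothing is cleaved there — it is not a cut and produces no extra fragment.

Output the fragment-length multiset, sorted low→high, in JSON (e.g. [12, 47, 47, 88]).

Per-enzyme occurrences:
  UxaIX (ACAC, off=3): starts [27, 38, 53, 55, 57, 63, 84, 89, 91, 93, 131, 146, 148, 150, 160] → cuts [30, 41, 56, 58, 60, 66, 87, 92, 94, 96, 134, 149, 151, 153, 163]
  WciIX (TGTAACA, off=6): starts [67, 103, 127, 142] → cuts [73, 109, 133, 148]
  NpsX (GTCCTTCT, off=0): starts [1, 44, 118, 168, 176] → cuts [1, 44, 118, 168, 176]

Pooled cuts: [1, 30, 41, 44, 56, 58, 60, 66, 73, 87, 92, 94, 96, 109, 118, 133, 134, 148, 149, 151, 153, 163, 168, 176]

Fragments:
  [0,1): 1 bp
  [1,30): 29 bp
  [30,41): 11 bp
  [41,44): 3 bp
  [44,56): 12 bp
  [56,58): 2 bp
  [58,60): 2 bp
  [60,66): 6 bp
  [66,73): 7 bp
  [73,87): 14 bp
  [87,92): 5 bp
  [92,94): 2 bp
  [94,96): 2 bp
  [96,109): 13 bp
  [109,118): 9 bp
  [118,133): 15 bp
  [133,134): 1 bp
  [134,148): 14 bp
  [148,149): 1 bp
  [149,151): 2 bp
  [151,153): 2 bp
  [153,163): 10 bp
  [163,168): 5 bp
  [168,176): 8 bp
  [176,188): 12 bp

[1,1,1,2,2,2,2,2,2,3,5,5,6,7,8,9,10,11,12,12,13,14,14,15,29]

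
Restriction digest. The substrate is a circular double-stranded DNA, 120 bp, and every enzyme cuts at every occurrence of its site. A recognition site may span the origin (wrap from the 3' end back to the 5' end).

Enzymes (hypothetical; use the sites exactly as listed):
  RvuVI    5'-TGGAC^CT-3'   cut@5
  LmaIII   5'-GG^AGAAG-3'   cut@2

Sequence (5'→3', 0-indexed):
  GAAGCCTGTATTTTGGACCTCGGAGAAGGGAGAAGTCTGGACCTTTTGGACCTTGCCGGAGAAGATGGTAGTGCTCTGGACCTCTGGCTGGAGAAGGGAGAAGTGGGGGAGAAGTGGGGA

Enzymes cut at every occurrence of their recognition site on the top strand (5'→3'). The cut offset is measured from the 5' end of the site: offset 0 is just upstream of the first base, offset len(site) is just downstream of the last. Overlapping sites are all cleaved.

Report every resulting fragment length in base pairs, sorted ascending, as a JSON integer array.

[5,7,7,8,9,10,10,11,12,19,22]

Site scan:
  RvuVI TGGACCT/5: at [13, 37, 46, 76] ⇒ [18, 42, 51, 81]
  LmaIII GGAGAAG/2: at [21, 28, 57, 89, 96, 107, 117] ⇒ [23, 30, 59, 91, 98, 109, 119]

All cut coordinates (distinct, sorted): [18, 23, 30, 42, 51, 59, 81, 91, 98, 109, 119]

Fragment lengths:
  18→23: 5 bp
  23→30: 7 bp
  30→42: 12 bp
  42→51: 9 bp
  51→59: 8 bp
  59→81: 22 bp
  81→91: 10 bp
  91→98: 7 bp
  98→109: 11 bp
  109→119: 10 bp
  119→18 (wrap): 120-119+18 = 19 bp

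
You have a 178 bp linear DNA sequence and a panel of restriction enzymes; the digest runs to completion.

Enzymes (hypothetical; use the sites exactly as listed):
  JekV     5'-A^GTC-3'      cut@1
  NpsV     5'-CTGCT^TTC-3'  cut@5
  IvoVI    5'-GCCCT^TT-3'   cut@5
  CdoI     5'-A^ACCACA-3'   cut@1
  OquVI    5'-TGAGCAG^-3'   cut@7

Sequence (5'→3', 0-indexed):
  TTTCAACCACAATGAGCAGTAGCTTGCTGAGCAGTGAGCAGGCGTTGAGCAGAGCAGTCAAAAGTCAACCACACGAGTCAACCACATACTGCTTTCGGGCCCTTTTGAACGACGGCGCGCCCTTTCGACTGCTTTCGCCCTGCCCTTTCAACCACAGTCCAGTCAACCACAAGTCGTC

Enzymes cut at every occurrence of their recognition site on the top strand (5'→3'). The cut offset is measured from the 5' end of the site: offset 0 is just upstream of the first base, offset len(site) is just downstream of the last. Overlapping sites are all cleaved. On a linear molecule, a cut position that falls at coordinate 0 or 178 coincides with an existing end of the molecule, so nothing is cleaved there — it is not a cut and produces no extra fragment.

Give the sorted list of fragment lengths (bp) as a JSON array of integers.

Per-enzyme occurrences:
  JekV (AGTC, off=1): starts [55, 62, 75, 155, 160, 171] → cuts [56, 63, 76, 156, 161, 172]
  NpsV (CTGCTTTC, off=5): starts [88, 128] → cuts [93, 133]
  IvoVI (GCCCTTT, off=5): starts [98, 118, 141] → cuts [103, 123, 146]
  CdoI (AACCACA, off=1): starts [4, 66, 79, 149, 164] → cuts [5, 67, 80, 150, 165]
  OquVI (TGAGCAG, off=7): starts [12, 27, 34, 45] → cuts [19, 34, 41, 52]

All cut coordinates (distinct, sorted): [5, 19, 34, 41, 52, 56, 63, 67, 76, 80, 93, 103, 123, 133, 146, 150, 156, 161, 165, 172]

Fragment lengths:
  [0,5): 5 bp
  [5,19): 14 bp
  [19,34): 15 bp
  [34,41): 7 bp
  [41,52): 11 bp
  [52,56): 4 bp
  [56,63): 7 bp
  [63,67): 4 bp
  [67,76): 9 bp
  [76,80): 4 bp
  [80,93): 13 bp
  [93,103): 10 bp
  [103,123): 20 bp
  [123,133): 10 bp
  [133,146): 13 bp
  [146,150): 4 bp
  [150,156): 6 bp
  [156,161): 5 bp
  [161,165): 4 bp
  [165,172): 7 bp
  [172,178): 6 bp

[4,4,4,4,4,5,5,6,6,7,7,7,9,10,10,11,13,13,14,15,20]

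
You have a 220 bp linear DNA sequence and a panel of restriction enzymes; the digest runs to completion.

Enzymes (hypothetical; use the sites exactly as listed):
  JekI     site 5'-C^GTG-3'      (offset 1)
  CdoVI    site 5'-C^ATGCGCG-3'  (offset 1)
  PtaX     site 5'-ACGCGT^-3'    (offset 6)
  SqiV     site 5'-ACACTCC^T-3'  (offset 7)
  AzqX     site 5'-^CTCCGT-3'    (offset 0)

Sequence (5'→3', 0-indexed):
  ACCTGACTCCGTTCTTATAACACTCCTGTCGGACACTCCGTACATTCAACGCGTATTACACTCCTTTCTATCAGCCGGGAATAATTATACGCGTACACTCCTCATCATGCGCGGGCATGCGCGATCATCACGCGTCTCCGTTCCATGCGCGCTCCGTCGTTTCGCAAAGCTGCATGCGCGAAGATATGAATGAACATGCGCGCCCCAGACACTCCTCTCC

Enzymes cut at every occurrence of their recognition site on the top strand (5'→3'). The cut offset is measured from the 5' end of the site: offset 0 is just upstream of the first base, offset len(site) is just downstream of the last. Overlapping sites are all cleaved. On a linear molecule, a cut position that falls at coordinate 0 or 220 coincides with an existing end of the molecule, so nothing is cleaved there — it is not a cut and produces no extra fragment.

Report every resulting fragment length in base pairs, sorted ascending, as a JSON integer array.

Per-enzyme occurrences:
  JekI (CGTG, off=1): no sites
  CdoVI (CATGCGCG, off=1): starts [105, 115, 143, 172, 194] → cuts [106, 116, 144, 173, 195]
  PtaX (ACGCGT, off=6): starts [48, 88, 129] → cuts [54, 94, 135]
  SqiV (ACACTCCT, off=7): starts [19, 57, 94, 208] → cuts [26, 64, 101, 215]
  AzqX (CTCCGT, off=0): starts [6, 35, 135, 151] → cuts [6, 35, 135, 151]

Pooled cuts: [6, 26, 35, 54, 64, 94, 101, 106, 116, 135, 144, 151, 173, 195, 215]

Fragments:
  [0,6): 6 bp
  [6,26): 20 bp
  [26,35): 9 bp
  [35,54): 19 bp
  [54,64): 10 bp
  [64,94): 30 bp
  [94,101): 7 bp
  [101,106): 5 bp
  [106,116): 10 bp
  [116,135): 19 bp
  [135,144): 9 bp
  [144,151): 7 bp
  [151,173): 22 bp
  [173,195): 22 bp
  [195,215): 20 bp
  [215,220): 5 bp

[5,5,6,7,7,9,9,10,10,19,19,20,20,22,22,30]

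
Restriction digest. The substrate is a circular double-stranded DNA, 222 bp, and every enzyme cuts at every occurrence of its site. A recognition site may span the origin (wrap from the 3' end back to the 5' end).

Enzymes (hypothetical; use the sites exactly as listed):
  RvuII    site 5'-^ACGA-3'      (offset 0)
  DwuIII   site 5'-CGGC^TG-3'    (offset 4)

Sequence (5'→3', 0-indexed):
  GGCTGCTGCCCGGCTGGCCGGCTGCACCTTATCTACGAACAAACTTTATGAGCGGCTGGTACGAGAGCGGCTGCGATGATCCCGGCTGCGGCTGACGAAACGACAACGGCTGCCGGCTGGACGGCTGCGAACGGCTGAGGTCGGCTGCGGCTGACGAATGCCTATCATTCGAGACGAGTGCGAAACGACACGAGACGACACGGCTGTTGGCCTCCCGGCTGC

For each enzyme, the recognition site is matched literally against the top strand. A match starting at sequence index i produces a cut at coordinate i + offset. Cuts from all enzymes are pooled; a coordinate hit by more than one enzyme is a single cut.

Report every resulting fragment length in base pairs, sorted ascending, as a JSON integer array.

[2,2,4,5,5,5,6,6,6,7,8,8,10,10,10,11,11,11,11,12,15,15,20,22]

Scan for sites:
  RvuII ACGA/0: at [34, 60, 94, 99, 153, 173, 184, 189, 194] ⇒ [34, 60, 94, 99, 153, 173, 184, 189, 194]
  DwuIII CGGCTG/4: at [10, 18, 52, 67, 82, 88, 106, 113, 121, 131, 141, 147, 200, 215, 221] ⇒ [3, 14, 22, 56, 71, 86, 92, 110, 117, 125, 135, 145, 151, 204, 219]

Pooled cuts: [3, 14, 22, 34, 56, 60, 71, 86, 92, 94, 99, 110, 117, 125, 135, 145, 151, 153, 173, 184, 189, 194, 204, 219]

Fragment lengths:
  3→14: 11 bp
  14→22: 8 bp
  22→34: 12 bp
  34→56: 22 bp
  56→60: 4 bp
  60→71: 11 bp
  71→86: 15 bp
  86→92: 6 bp
  92→94: 2 bp
  94→99: 5 bp
  99→110: 11 bp
  110→117: 7 bp
  117→125: 8 bp
  125→135: 10 bp
  135→145: 10 bp
  145→151: 6 bp
  151→153: 2 bp
  153→173: 20 bp
  173→184: 11 bp
  184→189: 5 bp
  189→194: 5 bp
  194→204: 10 bp
  204→219: 15 bp
  219→3 (wrap): 222-219+3 = 6 bp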